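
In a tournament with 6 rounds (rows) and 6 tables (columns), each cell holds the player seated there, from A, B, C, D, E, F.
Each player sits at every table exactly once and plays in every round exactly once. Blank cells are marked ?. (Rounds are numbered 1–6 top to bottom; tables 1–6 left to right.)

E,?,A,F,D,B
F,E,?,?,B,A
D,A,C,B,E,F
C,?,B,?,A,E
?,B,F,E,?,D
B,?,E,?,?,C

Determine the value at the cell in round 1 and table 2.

Round 1 already has {A, B, D, E, F} and table 2 already has {A, B, E}, so round 1, table 2 must be C.

C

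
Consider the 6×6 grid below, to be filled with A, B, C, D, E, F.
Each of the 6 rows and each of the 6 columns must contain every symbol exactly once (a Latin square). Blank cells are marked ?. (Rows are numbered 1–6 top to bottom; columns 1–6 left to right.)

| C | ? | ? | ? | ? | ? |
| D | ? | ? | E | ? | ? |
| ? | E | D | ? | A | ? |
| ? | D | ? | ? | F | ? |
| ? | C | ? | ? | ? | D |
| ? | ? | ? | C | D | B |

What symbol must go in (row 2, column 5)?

Row 2, column 5 is narrowed to {B, C}.
If it were B, then row 5, column 5 would be left with no valid symbol.
So row 2, column 5 must be C.

C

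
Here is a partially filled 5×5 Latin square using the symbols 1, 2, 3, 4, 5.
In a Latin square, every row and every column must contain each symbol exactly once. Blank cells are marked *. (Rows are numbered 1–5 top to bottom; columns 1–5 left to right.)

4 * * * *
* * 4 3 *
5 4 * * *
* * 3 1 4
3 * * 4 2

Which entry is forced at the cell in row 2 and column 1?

1

Row 3, column 4: row 3 has {4, 5} and column 4 has {1, 3, 4}, leaving only 2.
Row 1, column 4: row 1 has {4} and column 4 has {1, 2, 3, 4}, leaving only 5.
Row 3, column 3: row 3 has {2, 4, 5} and column 3 has {3, 4}, leaving only 1.
Row 1, column 3: row 1 has {4, 5} and column 3 has {1, 3, 4}, leaving only 2.
Row 3, column 5: row 3 has {1, 2, 4, 5} and column 5 has {2, 4}, leaving only 3.
Row 1, column 5: row 1 has {2, 4, 5} and column 5 has {2, 3, 4}, leaving only 1.
Row 1, column 2: row 1 has {1, 2, 4, 5} and column 2 has {4}, leaving only 3.
Row 2, column 5: row 2 has {3, 4} and column 5 has {1, 2, 3, 4}, leaving only 5.
Row 4, column 1: row 4 has {1, 3, 4} and column 1 has {3, 4, 5}, leaving only 2.
Row 2 already has {3, 4, 5} and column 1 already has {2, 3, 4, 5}, so row 2, column 1 must be 1.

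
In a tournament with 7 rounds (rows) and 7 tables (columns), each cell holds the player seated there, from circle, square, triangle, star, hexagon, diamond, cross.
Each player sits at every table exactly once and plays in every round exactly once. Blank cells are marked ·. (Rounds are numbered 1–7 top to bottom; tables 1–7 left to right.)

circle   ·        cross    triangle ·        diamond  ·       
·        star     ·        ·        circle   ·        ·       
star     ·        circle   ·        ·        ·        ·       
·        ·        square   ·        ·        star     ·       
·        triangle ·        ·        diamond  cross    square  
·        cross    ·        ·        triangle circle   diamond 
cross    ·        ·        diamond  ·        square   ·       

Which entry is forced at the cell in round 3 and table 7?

Round 5, table 1: round 5 has {square, triangle, diamond, cross} and table 1 has {circle, star, cross}, leaving only hexagon.
Round 5, table 3: round 5 has {square, triangle, hexagon, diamond, cross} and table 3 has {circle, square, cross}, leaving only star.
Round 5, table 4: round 5 has {square, triangle, star, hexagon, diamond, cross} and table 4 has {triangle, diamond}, leaving only circle.
Round 6, table 1: round 6 has {circle, triangle, diamond, cross} and table 1 has {circle, star, hexagon, cross}, leaving only square.
Round 6, table 3: round 6 has {circle, square, triangle, diamond, cross} and table 3 has {circle, square, star, cross}, leaving only hexagon.
Round 6, table 4: round 6 has {circle, square, triangle, hexagon, diamond, cross} and table 4 has {circle, triangle, diamond}, leaving only star.
Round 7, table 3: round 7 has {square, diamond, cross} and table 3 has {circle, square, star, hexagon, cross}, leaving only triangle.
Round 2, table 3: round 2 has {circle, star} and table 3 has {circle, square, triangle, star, hexagon, cross}, leaving only diamond.
Round 2, table 1: round 2 has {circle, star, diamond} and table 1 has {circle, square, star, hexagon, cross}, leaving only triangle.
Round 2, table 6: round 2 has {circle, triangle, star, diamond} and table 6 has {circle, square, star, diamond, cross}, leaving only hexagon.
Round 2, table 7: round 2 has {circle, triangle, star, hexagon, diamond} and table 7 has {square, diamond}, leaving only cross.
Round 2, table 4: round 2 has {circle, triangle, star, hexagon, diamond, cross} and table 4 has {circle, triangle, star, diamond}, leaving only square.
Round 3, table 6: round 3 has {circle, star} and table 6 has {circle, square, star, hexagon, diamond, cross}, leaving only triangle.
Round 3 already has {circle, triangle, star} and table 7 already has {square, diamond, cross}, so round 3, table 7 must be hexagon.

hexagon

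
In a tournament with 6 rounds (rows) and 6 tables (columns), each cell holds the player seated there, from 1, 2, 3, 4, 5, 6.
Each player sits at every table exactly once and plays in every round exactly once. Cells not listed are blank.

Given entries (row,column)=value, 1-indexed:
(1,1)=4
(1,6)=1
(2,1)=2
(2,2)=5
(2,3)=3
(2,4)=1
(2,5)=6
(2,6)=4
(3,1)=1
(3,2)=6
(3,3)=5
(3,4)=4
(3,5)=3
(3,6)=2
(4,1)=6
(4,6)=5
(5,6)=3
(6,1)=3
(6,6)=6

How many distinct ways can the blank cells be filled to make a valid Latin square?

Round 1, table 2: eliminating its round and table leaves {2, 3}.
Round 1, table 3: eliminating its round and table leaves {2, 6}.
Round 1, table 4: eliminating its round and table leaves {2, 3, 5, 6}.
Round 1, table 5: eliminating its round and table leaves {2, 5}.
Round 4, table 2: eliminating its round and table leaves {1, 2, 3, 4}.
Round 4, table 3: eliminating its round and table leaves {1, 2, 4}.
Round 4, table 4: eliminating its round and table leaves {2, 3}.
Round 4, table 5: eliminating its round and table leaves {1, 2, 4}.
Round 5, table 1: eliminating its round and table leaves {5}.
Round 5, table 2: eliminating its round and table leaves {1, 2, 4}.
Round 5, table 3: eliminating its round and table leaves {1, 2, 4, 6}.
Round 5, table 4: eliminating its round and table leaves {2, 5, 6}.
Round 5, table 5: eliminating its round and table leaves {1, 2, 4, 5}.
Round 6, table 2: eliminating its round and table leaves {1, 2, 4}.
Round 6, table 3: eliminating its round and table leaves {1, 2, 4}.
Round 6, table 4: eliminating its round and table leaves {2, 5}.
Round 6, table 5: eliminating its round and table leaves {1, 2, 4, 5}.
Enumerating the assignments across these blanks that avoid any round or table repeat gives 24 completions.

24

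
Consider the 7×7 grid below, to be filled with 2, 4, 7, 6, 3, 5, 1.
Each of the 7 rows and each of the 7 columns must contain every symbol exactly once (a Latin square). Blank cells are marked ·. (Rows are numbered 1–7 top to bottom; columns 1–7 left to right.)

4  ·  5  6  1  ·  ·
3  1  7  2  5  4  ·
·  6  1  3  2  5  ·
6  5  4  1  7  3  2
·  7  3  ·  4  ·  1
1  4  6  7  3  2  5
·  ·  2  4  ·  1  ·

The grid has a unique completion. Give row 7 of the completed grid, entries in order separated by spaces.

Row 7, column 2: row 7 has {2, 4, 1} and column 2 has {4, 7, 6, 5, 1}, leaving only 3.
Row 7, column 5: row 7 has {2, 4, 3, 1} and column 5 has {2, 4, 7, 3, 5, 1}, leaving only 6.
Row 7, column 7: row 7 has {2, 4, 6, 3, 1} and column 7 has {2, 5, 1}, leaving only 7.
Row 7, column 1: row 7 has {2, 4, 7, 6, 3, 1} and column 1 has {4, 6, 3, 1}, leaving only 5.
So row 7 reads: 5 3 2 4 6 1 7.

5 3 2 4 6 1 7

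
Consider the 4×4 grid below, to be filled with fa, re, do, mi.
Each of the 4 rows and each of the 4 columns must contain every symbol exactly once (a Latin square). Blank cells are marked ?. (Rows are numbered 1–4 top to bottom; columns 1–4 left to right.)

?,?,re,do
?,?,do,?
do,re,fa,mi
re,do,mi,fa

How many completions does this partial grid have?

2

Row 1, column 1: eliminating its row and column leaves {fa, mi}.
Row 1, column 2: eliminating its row and column leaves {fa, mi}.
Row 2, column 1: eliminating its row and column leaves {fa, mi}.
Row 2, column 2: eliminating its row and column leaves {fa, mi}.
Row 2, column 4: eliminating its row and column leaves {re}.
Enumerating the assignments across these blanks that avoid any row or column repeat gives 2 completions.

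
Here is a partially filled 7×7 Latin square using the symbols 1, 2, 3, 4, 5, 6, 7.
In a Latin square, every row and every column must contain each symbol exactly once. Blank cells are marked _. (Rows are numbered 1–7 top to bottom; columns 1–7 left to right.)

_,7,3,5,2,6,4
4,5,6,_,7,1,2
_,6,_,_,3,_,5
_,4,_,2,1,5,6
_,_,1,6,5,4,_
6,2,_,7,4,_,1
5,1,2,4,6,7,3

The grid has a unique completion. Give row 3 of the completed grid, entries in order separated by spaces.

7 6 4 1 3 2 5

Row 3, column 4: row 3 has {3, 5, 6} and column 4 has {2, 4, 5, 6, 7}, leaving only 1.
Row 3, column 6: row 3 has {1, 3, 5, 6} and column 6 has {1, 4, 5, 6, 7}, leaving only 2.
Row 3, column 1: row 3 has {1, 2, 3, 5, 6} and column 1 has {4, 5, 6}, leaving only 7.
Row 3, column 3: row 3 has {1, 2, 3, 5, 6, 7} and column 3 has {1, 2, 3, 6}, leaving only 4.
So row 3 reads: 7 6 4 1 3 2 5.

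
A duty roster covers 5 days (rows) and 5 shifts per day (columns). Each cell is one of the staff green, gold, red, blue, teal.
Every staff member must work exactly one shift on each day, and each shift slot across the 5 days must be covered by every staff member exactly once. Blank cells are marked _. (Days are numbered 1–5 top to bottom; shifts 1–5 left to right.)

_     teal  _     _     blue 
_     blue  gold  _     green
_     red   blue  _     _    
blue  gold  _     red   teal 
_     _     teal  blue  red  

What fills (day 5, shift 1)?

gold

Day 2, shift 4: day 2 has {green, gold, blue} and shift 4 has {red, blue}, leaving only teal.
Day 2, shift 1: day 2 has {green, gold, blue, teal} and shift 1 has {blue}, leaving only red.
Day 3, shift 5: day 3 has {red, blue} and shift 5 has {green, red, blue, teal}, leaving only gold.
Day 3, shift 4: day 3 has {gold, red, blue} and shift 4 has {red, blue, teal}, leaving only green.
Day 1, shift 4: day 1 has {blue, teal} and shift 4 has {green, red, blue, teal}, leaving only gold.
Day 1, shift 1: day 1 has {gold, blue, teal} and shift 1 has {red, blue}, leaving only green.
Day 5 already has {red, blue, teal} and shift 1 already has {green, red, blue}, so day 5, shift 1 must be gold.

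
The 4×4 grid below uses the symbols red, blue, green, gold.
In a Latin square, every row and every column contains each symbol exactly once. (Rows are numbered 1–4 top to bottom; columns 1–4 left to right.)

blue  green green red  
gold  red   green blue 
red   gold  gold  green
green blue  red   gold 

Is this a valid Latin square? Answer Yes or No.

No

Row 3 contains gold twice (at columns 2 and 3); row 1 is also not a permutation.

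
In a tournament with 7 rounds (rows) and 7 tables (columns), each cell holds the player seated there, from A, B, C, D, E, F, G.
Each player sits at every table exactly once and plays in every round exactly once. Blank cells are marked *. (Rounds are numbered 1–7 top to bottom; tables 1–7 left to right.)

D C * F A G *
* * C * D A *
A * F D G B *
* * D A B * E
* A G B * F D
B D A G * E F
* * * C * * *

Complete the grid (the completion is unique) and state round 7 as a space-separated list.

E G B C F D A

Round 7, table 6: round 7 has {C} and table 6 has {A, B, E, F, G}, leaving only D.
Round 1, table 7: round 1 has {A, C, D, F, G} and table 7 has {D, E, F}, leaving only B.
Round 1, table 3: round 1 has {A, B, C, D, F, G} and table 3 has {A, C, D, F, G}, leaving only E.
Round 7, table 3: round 7 has {C, D} and table 3 has {A, C, D, E, F, G}, leaving only B.
Round 2, table 4: round 2 has {A, C, D} and table 4 has {A, B, C, D, F, G}, leaving only E.
Round 2, table 7: round 2 has {A, C, D, E} and table 7 has {B, D, E, F}, leaving only G.
Round 7, table 7: round 7 has {B, C, D} and table 7 has {B, D, E, F, G}, leaving only A.
Round 2, table 1: round 2 has {A, C, D, E, G} and table 1 has {A, B, D}, leaving only F.
Round 2, table 2: round 2 has {A, C, D, E, F, G} and table 2 has {A, C, D}, leaving only B.
Round 3, table 2: round 3 has {A, B, D, F, G} and table 2 has {A, B, C, D}, leaving only E.
Round 3, table 7: round 3 has {A, B, D, E, F, G} and table 7 has {A, B, D, E, F, G}, leaving only C.
Round 4, table 6: round 4 has {A, B, D, E} and table 6 has {A, B, D, E, F, G}, leaving only C.
Round 4, table 1: round 4 has {A, B, C, D, E} and table 1 has {A, B, D, F}, leaving only G.
Round 7, table 1: round 7 has {A, B, C, D} and table 1 has {A, B, D, F, G}, leaving only E.
Round 7, table 5: round 7 has {A, B, C, D, E} and table 5 has {A, B, D, G}, leaving only F.
Round 7, table 2: round 7 has {A, B, C, D, E, F} and table 2 has {A, B, C, D, E}, leaving only G.
So round 7 reads: E G B C F D A.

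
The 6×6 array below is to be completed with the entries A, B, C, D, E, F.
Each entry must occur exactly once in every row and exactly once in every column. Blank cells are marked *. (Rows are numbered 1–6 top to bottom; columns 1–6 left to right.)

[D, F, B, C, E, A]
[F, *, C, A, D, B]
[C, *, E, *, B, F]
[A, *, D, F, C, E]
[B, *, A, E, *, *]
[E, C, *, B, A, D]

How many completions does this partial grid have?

1

Row 2, column 2: eliminating its row and column leaves {E}.
Row 3, column 2: eliminating its row and column leaves {A, D}.
Row 3, column 4: eliminating its row and column leaves {D}.
Row 4, column 2: eliminating its row and column leaves {B}.
Row 5, column 2: eliminating its row and column leaves {D}.
Row 5, column 5: eliminating its row and column leaves {F}.
Row 5, column 6: eliminating its row and column leaves {C}.
Row 6, column 3: eliminating its row and column leaves {F}.
Only one assignment across all blanks avoids any row or column repeat, giving 1 completion.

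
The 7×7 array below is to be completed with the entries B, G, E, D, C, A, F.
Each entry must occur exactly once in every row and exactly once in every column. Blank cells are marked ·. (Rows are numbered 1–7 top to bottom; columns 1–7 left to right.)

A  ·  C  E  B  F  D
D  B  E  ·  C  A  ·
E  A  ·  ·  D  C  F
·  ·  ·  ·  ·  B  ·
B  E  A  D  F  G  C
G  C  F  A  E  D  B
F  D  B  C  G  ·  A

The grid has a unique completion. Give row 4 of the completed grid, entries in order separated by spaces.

Row 4, column 1: row 4 has {B} and column 1 has {B, G, E, D, A, F}, leaving only C.
Row 4, column 5: row 4 has {B, C} and column 5 has {B, G, E, D, C, F}, leaving only A.
Row 1, column 2: row 1 has {B, E, D, C, A, F} and column 2 has {B, E, D, C, A}, leaving only G.
Row 4, column 2: row 4 has {B, C, A} and column 2 has {B, G, E, D, C, A}, leaving only F.
Row 4, column 4: row 4 has {B, C, A, F} and column 4 has {E, D, C, A}, leaving only G.
Row 4, column 3: row 4 has {B, G, C, A, F} and column 3 has {B, E, C, A, F}, leaving only D.
Row 4, column 7: row 4 has {B, G, D, C, A, F} and column 7 has {B, D, C, A, F}, leaving only E.
So row 4 reads: C F D G A B E.

C F D G A B E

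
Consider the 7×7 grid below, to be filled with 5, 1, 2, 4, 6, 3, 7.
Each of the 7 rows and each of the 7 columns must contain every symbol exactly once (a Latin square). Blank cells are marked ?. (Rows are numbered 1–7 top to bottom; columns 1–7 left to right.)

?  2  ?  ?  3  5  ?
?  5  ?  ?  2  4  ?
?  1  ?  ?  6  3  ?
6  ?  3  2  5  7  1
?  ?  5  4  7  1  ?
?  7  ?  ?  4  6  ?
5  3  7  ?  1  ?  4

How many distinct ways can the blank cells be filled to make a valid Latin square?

Row 1, column 1: eliminating its row and column leaves {1, 4, 7}.
Row 1, column 3: eliminating its row and column leaves {1, 4, 6}.
Row 1, column 4: eliminating its row and column leaves {1, 6, 7}.
Row 1, column 7: eliminating its row and column leaves {6, 7}.
Row 2, column 1: eliminating its row and column leaves {1, 3, 7}.
Row 2, column 3: eliminating its row and column leaves {1, 6}.
Row 2, column 4: eliminating its row and column leaves {1, 6, 3, 7}.
Row 2, column 7: eliminating its row and column leaves {6, 3, 7}.
Row 3, column 1: eliminating its row and column leaves {2, 4, 7}.
Row 3, column 3: eliminating its row and column leaves {2, 4}.
Row 3, column 4: eliminating its row and column leaves {5, 7}.
Row 3, column 7: eliminating its row and column leaves {5, 2, 7}.
Row 4, column 2: eliminating its row and column leaves {4}.
Row 5, column 1: eliminating its row and column leaves {2, 3}.
Row 5, column 2: eliminating its row and column leaves {6}.
Row 5, column 7: eliminating its row and column leaves {2, 6, 3}.
Row 6, column 1: eliminating its row and column leaves {1, 2, 3}.
Row 6, column 3: eliminating its row and column leaves {1, 2}.
Row 6, column 4: eliminating its row and column leaves {5, 1, 3}.
Row 6, column 7: eliminating its row and column leaves {5, 2, 3}.
Row 7, column 4: eliminating its row and column leaves {6}.
Row 7, column 6: eliminating its row and column leaves {2}.
Enumerating the assignments across these blanks that avoid any row or column repeat gives 9 completions.

9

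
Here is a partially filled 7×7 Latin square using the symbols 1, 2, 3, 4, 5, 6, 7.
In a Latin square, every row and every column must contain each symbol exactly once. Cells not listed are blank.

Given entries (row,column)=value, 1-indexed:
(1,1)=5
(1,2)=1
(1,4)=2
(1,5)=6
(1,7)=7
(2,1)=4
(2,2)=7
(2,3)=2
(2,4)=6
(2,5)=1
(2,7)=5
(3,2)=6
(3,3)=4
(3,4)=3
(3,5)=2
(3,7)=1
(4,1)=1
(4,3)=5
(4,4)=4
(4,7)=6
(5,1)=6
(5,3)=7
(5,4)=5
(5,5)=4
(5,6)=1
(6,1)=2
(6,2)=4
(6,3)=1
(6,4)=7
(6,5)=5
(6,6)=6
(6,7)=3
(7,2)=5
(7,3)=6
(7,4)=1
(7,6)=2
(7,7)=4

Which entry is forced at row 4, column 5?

Row 1, column 3: row 1 has {1, 2, 5, 6, 7} and column 3 has {1, 2, 4, 5, 6, 7}, leaving only 3.
Row 1, column 6: row 1 has {1, 2, 3, 5, 6, 7} and column 6 has {1, 2, 6}, leaving only 4.
Row 2, column 6: row 2 has {1, 2, 4, 5, 6, 7} and column 6 has {1, 2, 4, 6}, leaving only 3.
Row 3, column 1: row 3 has {1, 2, 3, 4, 6} and column 1 has {1, 2, 4, 5, 6}, leaving only 7.
Row 3, column 6: row 3 has {1, 2, 3, 4, 6, 7} and column 6 has {1, 2, 3, 4, 6}, leaving only 5.
Row 4, column 6: row 4 has {1, 4, 5, 6} and column 6 has {1, 2, 3, 4, 5, 6}, leaving only 7.
Row 4 already has {1, 4, 5, 6, 7} and column 5 already has {1, 2, 4, 5, 6}, so row 4, column 5 must be 3.

3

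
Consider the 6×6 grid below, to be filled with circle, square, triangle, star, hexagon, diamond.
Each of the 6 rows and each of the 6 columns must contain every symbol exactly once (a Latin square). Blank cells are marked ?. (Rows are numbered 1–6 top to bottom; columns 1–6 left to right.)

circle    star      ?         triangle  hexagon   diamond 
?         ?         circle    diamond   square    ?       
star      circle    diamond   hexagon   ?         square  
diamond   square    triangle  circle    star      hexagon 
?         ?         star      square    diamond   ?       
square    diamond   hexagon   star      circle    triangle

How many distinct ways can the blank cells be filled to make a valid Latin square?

Row 1, column 3: eliminating its row and column leaves {square}.
Row 2, column 1: eliminating its row and column leaves {triangle, hexagon}.
Row 2, column 2: eliminating its row and column leaves {triangle, hexagon}.
Row 2, column 6: eliminating its row and column leaves {star}.
Row 3, column 5: eliminating its row and column leaves {triangle}.
Row 5, column 1: eliminating its row and column leaves {triangle, hexagon}.
Row 5, column 2: eliminating its row and column leaves {triangle, hexagon}.
Row 5, column 6: eliminating its row and column leaves {circle}.
Enumerating the assignments across these blanks that avoid any row or column repeat gives 2 completions.

2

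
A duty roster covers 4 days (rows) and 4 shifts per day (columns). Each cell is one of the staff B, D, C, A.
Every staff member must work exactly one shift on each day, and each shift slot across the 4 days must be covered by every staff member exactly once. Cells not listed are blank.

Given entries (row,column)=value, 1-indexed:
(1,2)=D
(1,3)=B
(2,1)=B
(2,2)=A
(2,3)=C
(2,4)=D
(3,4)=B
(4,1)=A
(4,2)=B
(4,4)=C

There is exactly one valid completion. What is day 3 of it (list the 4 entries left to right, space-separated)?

D C A B

Day 3, shift 2: day 3 has {B} and shift 2 has {B, D, A}, leaving only C.
Day 3, shift 1: day 3 has {B, C} and shift 1 has {B, A}, leaving only D.
Day 3, shift 3: day 3 has {B, D, C} and shift 3 has {B, C}, leaving only A.
So day 3 reads: D C A B.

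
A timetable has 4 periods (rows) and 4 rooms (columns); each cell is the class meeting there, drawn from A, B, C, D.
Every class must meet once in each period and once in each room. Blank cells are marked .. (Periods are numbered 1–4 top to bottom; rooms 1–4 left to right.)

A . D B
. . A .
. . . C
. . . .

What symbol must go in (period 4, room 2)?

D

Period 1, room 2: period 1 has {A, B, D} and room 2 has {}, leaving only C.
Period 2, room 4: period 2 has {A} and room 4 has {B, C}, leaving only D.
Period 2, room 2: period 2 has {A, D} and room 2 has {C}, leaving only B.
Period 2, room 1: period 2 has {A, B, D} and room 1 has {A}, leaving only C.
Period 3, room 3: period 3 has {C} and room 3 has {A, D}, leaving only B.
Period 3, room 1: period 3 has {B, C} and room 1 has {A, C}, leaving only D.
Period 3, room 2: period 3 has {B, C, D} and room 2 has {B, C}, leaving only A.
Period 4 already has {} and room 2 already has {A, B, C}, so period 4, room 2 must be D.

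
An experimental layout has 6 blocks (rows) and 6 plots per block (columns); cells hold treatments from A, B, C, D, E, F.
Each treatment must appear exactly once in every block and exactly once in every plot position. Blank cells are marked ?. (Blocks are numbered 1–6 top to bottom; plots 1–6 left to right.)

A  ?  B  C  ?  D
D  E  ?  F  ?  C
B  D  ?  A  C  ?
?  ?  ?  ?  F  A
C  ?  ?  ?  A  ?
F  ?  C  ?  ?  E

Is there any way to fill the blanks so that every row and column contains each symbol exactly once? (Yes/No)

Block 1, plot 2: block 1 has {A, B, C, D} and plot 2 has {D, E}, so it must be F.
Block 1, plot 5: block 1 has {A, B, C, D, F} and plot 5 has {A, C, F}, so it must be E.
Block 2, plot 3: block 2 has {C, D, E, F} and plot 3 has {B, C}, so it must be A.
Block 2, plot 5: block 2 has {A, C, D, E, F} and plot 5 has {A, C, E, F}, so it must be B.
Block 3, plot 6: block 3 has {A, B, C, D} and plot 6 has {A, C, D, E}, so it must be F.
Block 3, plot 3: block 3 has {A, B, C, D, F} and plot 3 has {A, B, C}, so it must be E.
Block 4, plot 1: block 4 has {A, F} and plot 1 has {A, B, C, D, F}, so it must be E.
Block 4, plot 3: block 4 has {A, E, F} and plot 3 has {A, B, C, E}, so it must be D.
Block 4, plot 4: block 4 has {A, D, E, F} and plot 4 has {A, C, F}, so it must be B.
Block 4, plot 2: block 4 has {A, B, D, E, F} and plot 2 has {D, E, F}, so it must be C.
Block 5, plot 2: block 5 has {A, C} and plot 2 has {C, D, E, F}, so it must be B.
Now block 5, plot 6: block 5 together with plot 6 already contain {A, B, C, D, E, F} — every symbol — so nothing can go there. The grid has no valid completion.

No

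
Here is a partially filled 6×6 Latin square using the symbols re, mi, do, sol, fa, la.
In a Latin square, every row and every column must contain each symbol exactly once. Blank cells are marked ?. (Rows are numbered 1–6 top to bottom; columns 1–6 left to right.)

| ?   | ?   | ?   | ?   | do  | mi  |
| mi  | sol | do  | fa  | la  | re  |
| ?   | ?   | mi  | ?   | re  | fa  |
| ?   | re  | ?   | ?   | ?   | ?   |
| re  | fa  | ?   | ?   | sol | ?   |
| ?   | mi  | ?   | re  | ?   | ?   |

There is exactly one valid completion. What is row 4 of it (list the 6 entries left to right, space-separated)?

la re fa do mi sol

Row 1, column 2: row 1 has {mi, do} and column 2 has {re, mi, sol, fa}, leaving only la.
Row 1, column 4: row 1 has {mi, do, la} and column 4 has {re, fa}, leaving only sol.
Row 1, column 1: row 1 has {mi, do, sol, la} and column 1 has {re, mi}, leaving only fa.
Row 1, column 3: row 1 has {mi, do, sol, fa, la} and column 3 has {mi, do}, leaving only re.
Row 3, column 2: row 3 has {re, mi, fa} and column 2 has {re, mi, sol, fa, la}, leaving only do.
Row 3, column 4: row 3 has {re, mi, do, fa} and column 4 has {re, sol, fa}, leaving only la.
Row 3, column 1: row 3 has {re, mi, do, fa, la} and column 1 has {re, mi, fa}, leaving only sol.
Row 5, column 3: row 5 has {re, sol, fa} and column 3 has {re, mi, do}, leaving only la.
Row 5, column 6: row 5 has {re, sol, fa, la} and column 6 has {re, mi, fa}, leaving only do.
Row 5, column 4: row 5 has {re, do, sol, fa, la} and column 4 has {re, sol, fa, la}, leaving only mi.
Row 4, column 4: row 4 has {re} and column 4 has {re, mi, sol, fa, la}, leaving only do.
Row 4, column 1: row 4 has {re, do} and column 1 has {re, mi, sol, fa}, leaving only la.
Row 4, column 6: row 4 has {re, do, la} and column 6 has {re, mi, do, fa}, leaving only sol.
Row 4, column 3: row 4 has {re, do, sol, la} and column 3 has {re, mi, do, la}, leaving only fa.
Row 4, column 5: row 4 has {re, do, sol, fa, la} and column 5 has {re, do, sol, la}, leaving only mi.
So row 4 reads: la re fa do mi sol.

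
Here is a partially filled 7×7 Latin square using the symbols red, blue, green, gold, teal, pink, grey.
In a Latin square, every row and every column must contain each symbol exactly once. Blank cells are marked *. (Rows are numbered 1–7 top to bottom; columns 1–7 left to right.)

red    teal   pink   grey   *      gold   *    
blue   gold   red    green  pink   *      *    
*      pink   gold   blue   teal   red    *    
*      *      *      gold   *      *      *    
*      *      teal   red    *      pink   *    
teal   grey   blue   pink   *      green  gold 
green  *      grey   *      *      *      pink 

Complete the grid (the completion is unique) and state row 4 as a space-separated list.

pink blue green gold grey teal red

Row 4, column 3: row 4 has {gold} and column 3 has {red, blue, gold, teal, pink, grey}, leaving only green.
Row 3, column 1: row 3 has {red, blue, gold, teal, pink} and column 1 has {red, blue, green, teal}, leaving only grey.
Row 4, column 1: row 4 has {green, gold} and column 1 has {red, blue, green, teal, grey}, leaving only pink.
Row 3, column 7: row 3 has {red, blue, gold, teal, pink, grey} and column 7 has {gold, pink}, leaving only green.
Row 1, column 7: row 1 has {red, gold, teal, pink, grey} and column 7 has {green, gold, pink}, leaving only blue.
Row 1, column 5: row 1 has {red, blue, gold, teal, pink, grey} and column 5 has {teal, pink}, leaving only green.
Row 5, column 1: row 5 has {red, teal, pink} and column 1 has {red, blue, green, teal, pink, grey}, leaving only gold.
Row 5, column 7: row 5 has {red, gold, teal, pink} and column 7 has {blue, green, gold, pink}, leaving only grey.
Row 2, column 7: row 2 has {red, blue, green, gold, pink} and column 7 has {blue, green, gold, pink, grey}, leaving only teal.
Row 4, column 7: row 4 has {green, gold, pink} and column 7 has {blue, green, gold, teal, pink, grey}, leaving only red.
Row 4, column 2: row 4 has {red, green, gold, pink} and column 2 has {gold, teal, pink, grey}, leaving only blue.
Row 4, column 5: row 4 has {red, blue, green, gold, pink} and column 5 has {green, teal, pink}, leaving only grey.
Row 4, column 6: row 4 has {red, blue, green, gold, pink, grey} and column 6 has {red, green, gold, pink}, leaving only teal.
So row 4 reads: pink blue green gold grey teal red.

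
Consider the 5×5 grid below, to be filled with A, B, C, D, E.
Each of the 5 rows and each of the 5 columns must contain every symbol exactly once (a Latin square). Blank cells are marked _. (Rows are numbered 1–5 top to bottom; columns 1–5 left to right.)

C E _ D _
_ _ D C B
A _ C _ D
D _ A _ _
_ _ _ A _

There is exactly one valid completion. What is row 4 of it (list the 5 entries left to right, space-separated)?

D C A B E

Row 1, column 3: row 1 has {C, D, E} and column 3 has {A, C, D}, leaving only B.
Row 1, column 5: row 1 has {B, C, D, E} and column 5 has {B, D}, leaving only A.
Row 2, column 1: row 2 has {B, C, D} and column 1 has {A, C, D}, leaving only E.
Row 2, column 2: row 2 has {B, C, D, E} and column 2 has {E}, leaving only A.
Row 3, column 2: row 3 has {A, C, D} and column 2 has {A, E}, leaving only B.
Row 4, column 2: row 4 has {A, D} and column 2 has {A, B, E}, leaving only C.
Row 4, column 5: row 4 has {A, C, D} and column 5 has {A, B, D}, leaving only E.
Row 4, column 4: row 4 has {A, C, D, E} and column 4 has {A, C, D}, leaving only B.
So row 4 reads: D C A B E.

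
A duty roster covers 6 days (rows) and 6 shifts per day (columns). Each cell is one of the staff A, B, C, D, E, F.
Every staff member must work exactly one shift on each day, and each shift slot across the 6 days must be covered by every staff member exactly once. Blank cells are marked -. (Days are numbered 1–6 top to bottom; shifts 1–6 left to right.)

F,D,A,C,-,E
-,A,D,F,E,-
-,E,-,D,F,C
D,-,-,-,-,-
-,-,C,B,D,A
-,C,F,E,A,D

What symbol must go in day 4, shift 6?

Day 1, shift 5: day 1 has {A, C, D, E, F} and shift 5 has {A, D, E, F}, leaving only B.
Day 2, shift 6: day 2 has {A, D, E, F} and shift 6 has {A, C, D, E}, leaving only B.
Day 4 already has {D} and shift 6 already has {A, B, C, D, E}, so day 4, shift 6 must be F.

F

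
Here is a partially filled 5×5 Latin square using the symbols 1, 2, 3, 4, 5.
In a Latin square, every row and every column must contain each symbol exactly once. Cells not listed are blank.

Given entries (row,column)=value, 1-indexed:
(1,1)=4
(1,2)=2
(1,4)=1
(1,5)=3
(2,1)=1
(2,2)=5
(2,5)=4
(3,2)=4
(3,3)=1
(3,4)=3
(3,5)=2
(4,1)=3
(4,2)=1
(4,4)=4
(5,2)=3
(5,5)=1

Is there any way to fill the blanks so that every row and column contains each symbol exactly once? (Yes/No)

No row or column among the givens repeats a symbol, and propagating forced cells runs into no contradiction.
One valid completion exists (for instance, 4 2 5 1 3 / 1 5 3 2 4 / 5 4 1 3 2 / 3 1 2 4 5 / 2 3 4 5 1).

Yes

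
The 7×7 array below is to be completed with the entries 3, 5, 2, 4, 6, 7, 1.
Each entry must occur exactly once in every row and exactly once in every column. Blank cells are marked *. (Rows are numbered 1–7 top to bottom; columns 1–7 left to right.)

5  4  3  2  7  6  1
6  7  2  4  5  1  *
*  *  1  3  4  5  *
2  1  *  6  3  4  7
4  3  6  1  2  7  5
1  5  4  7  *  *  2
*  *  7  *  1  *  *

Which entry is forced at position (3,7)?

6

Row 3 already has {3, 5, 4, 1} and column 7 already has {5, 2, 7, 1}, so row 3, column 7 must be 6.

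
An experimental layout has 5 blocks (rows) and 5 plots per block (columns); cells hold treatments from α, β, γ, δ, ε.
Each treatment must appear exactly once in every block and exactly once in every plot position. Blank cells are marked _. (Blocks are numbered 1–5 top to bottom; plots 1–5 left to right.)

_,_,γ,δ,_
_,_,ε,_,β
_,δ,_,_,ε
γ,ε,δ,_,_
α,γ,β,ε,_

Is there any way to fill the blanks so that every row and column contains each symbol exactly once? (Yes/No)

Block 1, plot 5: block 1 has {γ, δ} and plot 5 has {β, ε}, so it must be α.
Now block 4, plot 5: block 4 together with plot 5 already contain {α, β, γ, δ, ε} — every symbol — so nothing can go there. The grid has no valid completion.

No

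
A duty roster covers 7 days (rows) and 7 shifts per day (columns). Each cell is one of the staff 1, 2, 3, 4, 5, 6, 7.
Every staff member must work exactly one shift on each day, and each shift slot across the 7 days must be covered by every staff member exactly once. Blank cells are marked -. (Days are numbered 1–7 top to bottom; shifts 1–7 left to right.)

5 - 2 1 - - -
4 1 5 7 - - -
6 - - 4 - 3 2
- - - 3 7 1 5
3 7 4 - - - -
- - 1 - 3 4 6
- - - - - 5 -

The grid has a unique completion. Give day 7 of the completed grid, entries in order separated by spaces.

1 6 3 2 4 5 7

Day 2, shift 7: day 2 has {1, 4, 5, 7} and shift 7 has {2, 5, 6}, leaving only 3.
Day 3, shift 2: day 3 has {2, 3, 4, 6} and shift 2 has {1, 7}, leaving only 5.
Day 3, shift 3: day 3 has {2, 3, 4, 5, 6} and shift 3 has {1, 2, 4, 5}, leaving only 7.
Day 3, shift 5: day 3 has {2, 3, 4, 5, 6, 7} and shift 5 has {3, 7}, leaving only 1.
Day 4, shift 1: day 4 has {1, 3, 5, 7} and shift 1 has {3, 4, 5, 6}, leaving only 2.
Day 4, shift 3: day 4 has {1, 2, 3, 5, 7} and shift 3 has {1, 2, 4, 5, 7}, leaving only 6.
Day 7, shift 3: day 7 has {5} and shift 3 has {1, 2, 4, 5, 6, 7}, leaving only 3.
Day 4, shift 2: day 4 has {1, 2, 3, 5, 6, 7} and shift 2 has {1, 5, 7}, leaving only 4.
Day 5, shift 7: day 5 has {3, 4, 7} and shift 7 has {2, 3, 5, 6}, leaving only 1.
Day 6, shift 1: day 6 has {1, 3, 4, 6} and shift 1 has {2, 3, 4, 5, 6}, leaving only 7.
Day 7, shift 1: day 7 has {3, 5} and shift 1 has {2, 3, 4, 5, 6, 7}, leaving only 1.
Day 6, shift 2: day 6 has {1, 3, 4, 6, 7} and shift 2 has {1, 4, 5, 7}, leaving only 2.
Day 7, shift 2: day 7 has {1, 3, 5} and shift 2 has {1, 2, 4, 5, 7}, leaving only 6.
Day 7, shift 4: day 7 has {1, 3, 5, 6} and shift 4 has {1, 3, 4, 7}, leaving only 2.
Day 7, shift 5: day 7 has {1, 2, 3, 5, 6} and shift 5 has {1, 3, 7}, leaving only 4.
Day 7, shift 7: day 7 has {1, 2, 3, 4, 5, 6} and shift 7 has {1, 2, 3, 5, 6}, leaving only 7.
So day 7 reads: 1 6 3 2 4 5 7.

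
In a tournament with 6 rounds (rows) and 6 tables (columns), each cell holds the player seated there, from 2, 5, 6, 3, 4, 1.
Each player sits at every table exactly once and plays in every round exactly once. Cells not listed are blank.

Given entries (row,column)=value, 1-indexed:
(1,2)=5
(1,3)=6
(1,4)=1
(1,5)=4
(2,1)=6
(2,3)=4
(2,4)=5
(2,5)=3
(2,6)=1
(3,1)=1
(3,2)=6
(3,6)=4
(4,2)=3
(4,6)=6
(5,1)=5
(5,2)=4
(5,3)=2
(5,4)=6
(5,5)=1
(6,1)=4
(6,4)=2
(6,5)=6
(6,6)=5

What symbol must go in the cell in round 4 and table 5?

Round 2, table 2: round 2 has {5, 6, 3, 4, 1} and table 2 has {5, 6, 3, 4}, leaving only 2.
Round 3, table 4: round 3 has {6, 4, 1} and table 4 has {2, 5, 6, 1}, leaving only 3.
Round 3, table 3: round 3 has {6, 3, 4, 1} and table 3 has {2, 6, 4}, leaving only 5.
Round 3, table 5: round 3 has {5, 6, 3, 4, 1} and table 5 has {6, 3, 4, 1}, leaving only 2.
Round 4 already has {6, 3} and table 5 already has {2, 6, 3, 4, 1}, so round 4, table 5 must be 5.

5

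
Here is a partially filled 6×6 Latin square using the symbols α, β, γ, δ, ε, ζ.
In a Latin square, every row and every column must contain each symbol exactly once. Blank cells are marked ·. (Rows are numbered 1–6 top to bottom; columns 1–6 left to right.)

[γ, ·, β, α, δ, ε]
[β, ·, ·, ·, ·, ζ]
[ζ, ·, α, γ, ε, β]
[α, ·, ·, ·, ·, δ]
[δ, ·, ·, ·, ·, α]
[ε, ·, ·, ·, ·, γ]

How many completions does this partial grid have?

20

Row 1, column 2: eliminating its row and column leaves {ζ}.
Row 2, column 2: eliminating its row and column leaves {α, γ, δ, ε}.
Row 2, column 3: eliminating its row and column leaves {γ, δ, ε}.
Row 2, column 4: eliminating its row and column leaves {δ, ε}.
Row 2, column 5: eliminating its row and column leaves {α, γ}.
Row 3, column 2: eliminating its row and column leaves {δ}.
Row 4, column 2: eliminating its row and column leaves {β, γ, ε, ζ}.
Row 4, column 3: eliminating its row and column leaves {γ, ε, ζ}.
Row 4, column 4: eliminating its row and column leaves {β, ε, ζ}.
Row 4, column 5: eliminating its row and column leaves {β, γ, ζ}.
Row 5, column 2: eliminating its row and column leaves {β, γ, ε, ζ}.
Row 5, column 3: eliminating its row and column leaves {γ, ε, ζ}.
Row 5, column 4: eliminating its row and column leaves {β, ε, ζ}.
Row 5, column 5: eliminating its row and column leaves {β, γ, ζ}.
Row 6, column 2: eliminating its row and column leaves {α, β, δ, ζ}.
Row 6, column 3: eliminating its row and column leaves {δ, ζ}.
Row 6, column 4: eliminating its row and column leaves {β, δ, ζ}.
Row 6, column 5: eliminating its row and column leaves {α, β, ζ}.
Enumerating the assignments across these blanks that avoid any row or column repeat gives 20 completions.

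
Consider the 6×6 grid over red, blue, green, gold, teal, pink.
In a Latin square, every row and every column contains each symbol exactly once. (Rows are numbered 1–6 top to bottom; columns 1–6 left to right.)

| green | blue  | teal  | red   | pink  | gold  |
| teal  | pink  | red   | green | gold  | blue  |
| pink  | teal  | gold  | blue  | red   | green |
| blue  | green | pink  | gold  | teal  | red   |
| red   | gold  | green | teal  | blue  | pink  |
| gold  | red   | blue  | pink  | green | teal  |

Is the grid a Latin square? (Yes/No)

Each row is a permutation of the 6 symbols, and so is each column.

Yes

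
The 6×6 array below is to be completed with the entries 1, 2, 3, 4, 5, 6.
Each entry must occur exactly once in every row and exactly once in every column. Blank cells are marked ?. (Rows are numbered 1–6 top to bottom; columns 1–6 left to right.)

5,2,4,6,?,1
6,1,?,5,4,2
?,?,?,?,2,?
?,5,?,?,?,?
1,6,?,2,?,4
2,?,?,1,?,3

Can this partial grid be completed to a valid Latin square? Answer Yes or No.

Row 1, column 5: row 1 has {1, 2, 4, 5, 6} and column 5 has {2, 4}, so it must be 3.
Row 2, column 3: row 2 has {1, 2, 4, 5, 6} and column 3 has {4}, so it must be 3.
Row 4, column 6: row 4 has {5} and column 6 has {1, 2, 3, 4}, so it must be 6.
Row 3, column 6: row 3 has {2} and column 6 has {1, 2, 3, 4, 6}, so it must be 5.
Row 4, column 5: row 4 has {5, 6} and column 5 has {2, 3, 4}, so it must be 1.
Row 4, column 3: row 4 has {1, 5, 6} and column 3 has {3, 4}, so it must be 2.
Row 5, column 3: row 5 has {1, 2, 4, 6} and column 3 has {2, 3, 4}, so it must be 5.
Now row 5, column 5: row 5 together with column 5 already contain {1, 2, 3, 4, 5, 6} — every symbol — so nothing can go there. The grid has no valid completion.

No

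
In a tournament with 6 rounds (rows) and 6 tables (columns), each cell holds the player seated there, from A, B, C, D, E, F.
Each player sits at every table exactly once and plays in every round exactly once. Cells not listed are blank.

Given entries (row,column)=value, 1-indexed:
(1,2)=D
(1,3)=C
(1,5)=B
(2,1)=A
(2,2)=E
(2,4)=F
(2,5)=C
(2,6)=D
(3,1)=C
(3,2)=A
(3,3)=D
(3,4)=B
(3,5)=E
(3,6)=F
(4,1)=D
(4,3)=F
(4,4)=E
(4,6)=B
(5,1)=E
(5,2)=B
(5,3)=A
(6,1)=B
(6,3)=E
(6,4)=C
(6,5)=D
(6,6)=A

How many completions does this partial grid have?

Round 1, table 1: eliminating its round and table leaves {F}.
Round 1, table 4: eliminating its round and table leaves {A}.
Round 1, table 6: eliminating its round and table leaves {E}.
Round 2, table 3: eliminating its round and table leaves {B}.
Round 4, table 2: eliminating its round and table leaves {C}.
Round 4, table 5: eliminating its round and table leaves {A}.
Round 5, table 4: eliminating its round and table leaves {D}.
Round 5, table 5: eliminating its round and table leaves {F}.
Round 5, table 6: eliminating its round and table leaves {C}.
Round 6, table 2: eliminating its round and table leaves {F}.
Only one assignment across all blanks avoids any round or table repeat, giving 1 completion.

1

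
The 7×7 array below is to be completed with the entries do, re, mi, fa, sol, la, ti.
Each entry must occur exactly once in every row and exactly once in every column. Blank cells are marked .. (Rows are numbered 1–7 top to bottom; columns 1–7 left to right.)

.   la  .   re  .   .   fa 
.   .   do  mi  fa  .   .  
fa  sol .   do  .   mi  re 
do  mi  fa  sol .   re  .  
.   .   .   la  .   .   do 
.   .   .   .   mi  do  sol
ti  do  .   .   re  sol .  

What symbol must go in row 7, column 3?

la

Row 1, column 6: row 1 has {re, fa, la} and column 6 has {do, re, mi, sol}, leaving only ti.
Row 2, column 6: row 2 has {do, mi, fa} and column 6 has {do, re, mi, sol, ti}, leaving only la.
Row 2, column 7: row 2 has {do, mi, fa, la} and column 7 has {do, re, fa, sol}, leaving only ti.
Row 2, column 2: row 2 has {do, mi, fa, la, ti} and column 2 has {do, mi, sol, la}, leaving only re.
Row 2, column 1: row 2 has {do, re, mi, fa, la, ti} and column 1 has {do, fa, ti}, leaving only sol.
Row 1, column 1: row 1 has {re, fa, la, ti} and column 1 has {do, fa, sol, ti}, leaving only mi.
Row 1, column 3: row 1 has {re, mi, fa, la, ti} and column 3 has {do, fa}, leaving only sol.
Row 1, column 5: row 1 has {re, mi, fa, sol, la, ti} and column 5 has {re, mi, fa}, leaving only do.
Row 4, column 7: row 4 has {do, re, mi, fa, sol} and column 7 has {do, re, fa, sol, ti}, leaving only la.
Row 4, column 5: row 4 has {do, re, mi, fa, sol, la} and column 5 has {do, re, mi, fa}, leaving only ti.
Row 3, column 5: row 3 has {do, re, mi, fa, sol} and column 5 has {do, re, mi, fa, ti}, leaving only la.
Row 3, column 3: row 3 has {do, re, mi, fa, sol, la} and column 3 has {do, fa, sol}, leaving only ti.
Row 5, column 1: row 5 has {do, la} and column 1 has {do, mi, fa, sol, ti}, leaving only re.
Row 5, column 3: row 5 has {do, re, la} and column 3 has {do, fa, sol, ti}, leaving only mi.
Row 7 already has {do, re, sol, ti} and column 3 already has {do, mi, fa, sol, ti}, so row 7, column 3 must be la.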